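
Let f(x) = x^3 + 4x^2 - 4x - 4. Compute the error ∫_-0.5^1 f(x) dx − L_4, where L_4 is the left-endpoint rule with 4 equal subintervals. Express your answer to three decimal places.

Exact integral: ∫_-0.5^1 f(x) dx = -5.765625.
L_4 ≈ -5.24707.
Error ≈ -5.765625 − (-5.24707) ≈ -0.519.

-0.519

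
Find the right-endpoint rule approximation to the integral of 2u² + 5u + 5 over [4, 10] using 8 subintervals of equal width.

939.375

Δu = (10 − 4)/8 = 0.75.
Right endpoints: 4.75, 5.5, 6.25, 7, 7.75, 8.5, 9.25, 10.
f(4.75) = 73.875, f(5.5) = 93, f(6.25) = 114.375, f(7) = 138, f(7.75) = 163.875, f(8.5) = 192, f(9.25) = 222.375, f(10) = 255.
Sum = Δu · [f(4.75) + f(5.5) + f(6.25) + ...].
Sum = 939.375.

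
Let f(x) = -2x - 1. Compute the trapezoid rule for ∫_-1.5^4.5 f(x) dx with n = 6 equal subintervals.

-24

Δx = (4.5 − (-1.5))/6 = 1.
f(-1.5) = 2, f(-0.5) = 0, f(0.5) = -2, f(1.5) = -4, f(2.5) = -6, f(3.5) = -8, f(4.5) = -10.
T_6 = (Δx/2)·[f(x_0) + 2f(x_1) + ... + 2f(x_{5}) + f(x_6)].
Sum = -24.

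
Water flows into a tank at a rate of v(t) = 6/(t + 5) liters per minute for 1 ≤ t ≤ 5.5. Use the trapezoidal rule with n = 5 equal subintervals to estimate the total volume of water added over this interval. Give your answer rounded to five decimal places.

3.36525

Δt = (5.5 − 1)/5 = 0.9.
v(1) = 1, v(1.9) = 20/23, v(2.8) = 10/13, v(3.7) = 20/29, v(4.6) = 0.625, v(5.5) = 4/7.
T_5 = (Δt/2)·[v(t_0) + 2v(t_1) + ... + 2v(t_{4}) + v(t_5)].
Sum ≈ 3.36525.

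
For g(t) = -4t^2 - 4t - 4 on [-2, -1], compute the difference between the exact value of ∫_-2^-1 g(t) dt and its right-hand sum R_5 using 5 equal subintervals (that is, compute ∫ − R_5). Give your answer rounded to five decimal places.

-0.77333

Exact integral: ∫_-2^-1 g(t) dt ≈ -7.3333333.
R_5 = -6.56.
Error ≈ -7.3333333 − (-6.56) ≈ -0.77333.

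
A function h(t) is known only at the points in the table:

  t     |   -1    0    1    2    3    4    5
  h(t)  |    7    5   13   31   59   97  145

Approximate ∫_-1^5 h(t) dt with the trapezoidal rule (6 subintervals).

Δt = 1.
T_6 = (1/2)·[7 + 2·5 + 2·13 + 2·31 + 2·59 + 2·97 + 145] = 281.

281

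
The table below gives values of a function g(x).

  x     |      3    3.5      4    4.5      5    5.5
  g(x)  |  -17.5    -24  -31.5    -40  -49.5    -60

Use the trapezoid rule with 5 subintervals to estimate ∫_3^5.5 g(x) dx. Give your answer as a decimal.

Δx = 0.5.
T_5 = (0.5/2)·[(-17.5) + 2·(-24) + 2·(-31.5) + 2·(-40) + 2·(-49.5) + (-60)] = -91.875.

-91.875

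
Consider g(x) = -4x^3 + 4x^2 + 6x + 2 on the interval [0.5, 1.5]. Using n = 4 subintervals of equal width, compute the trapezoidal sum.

7.25

Δx = (1.5 − 0.5)/4 = 0.25.
g(0.5) = 5.5, g(0.75) = 7.0625, g(1) = 8, g(1.25) = 7.9375, g(1.5) = 6.5.
T_4 = (Δx/2)·[g(x_0) + 2g(x_1) + 2g(x_2) + 2g(x_3) + g(x_4)].
Sum = 7.25.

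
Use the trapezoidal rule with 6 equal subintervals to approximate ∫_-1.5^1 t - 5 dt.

-13.125

Δt = (1 − (-1.5))/6 = 5/12.
f(-1.5) = -6.5, f(-13/12) = -73/12, f(-2/3) = -17/3, f(-0.25) = -5.25, f(1/6) = -29/6, f(7/12) = -53/12, f(1) = -4.
T_6 = (Δt/2)·[f(t_0) + 2f(t_1) + ... + 2f(t_{5}) + f(t_6)].
Sum = -13.125.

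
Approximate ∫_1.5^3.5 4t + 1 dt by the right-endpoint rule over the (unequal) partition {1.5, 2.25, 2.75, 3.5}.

24.75

Subinterval widths: 0.75, 0.5, 0.75.
Right endpoints: 2.25, 2.75, 3.5.
f(2.25) = 10, f(2.75) = 12, f(3.5) = 15.
Sum = Σ Δt_i · f(t_i).
Sum = 24.75.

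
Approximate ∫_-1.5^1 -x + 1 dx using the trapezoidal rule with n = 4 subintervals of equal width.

Δx = (1 − (-1.5))/4 = 0.625.
f(-1.5) = 2.5, f(-0.875) = 1.875, f(-0.25) = 1.25, f(0.375) = 0.625, f(1) = 0.
T_4 = (Δx/2)·[f(x_0) + 2f(x_1) + 2f(x_2) + 2f(x_3) + f(x_4)].
Sum = 3.125.

3.125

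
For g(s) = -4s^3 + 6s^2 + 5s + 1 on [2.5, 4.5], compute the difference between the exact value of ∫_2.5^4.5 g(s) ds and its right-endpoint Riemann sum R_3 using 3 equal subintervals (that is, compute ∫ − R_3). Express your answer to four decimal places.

74.6667

Exact integral: ∫_2.5^4.5 g(s) ds = -183.
R_3 ≈ -257.666667.
Error ≈ -183 − (-257.666667) ≈ 74.6667.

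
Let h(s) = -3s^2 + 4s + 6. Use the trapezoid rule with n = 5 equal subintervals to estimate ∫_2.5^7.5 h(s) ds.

Δs = (7.5 − 2.5)/5 = 1.
h(2.5) = -2.75, h(3.5) = -16.75, h(4.5) = -36.75, h(5.5) = -62.75, h(6.5) = -94.75, h(7.5) = -132.75.
T_5 = (Δs/2)·[h(s_0) + 2h(s_1) + ... + 2h(s_{4}) + h(s_5)].
Sum = -278.75.

-278.75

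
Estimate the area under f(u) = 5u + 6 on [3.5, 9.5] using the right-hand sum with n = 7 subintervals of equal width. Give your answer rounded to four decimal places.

Δu = (9.5 − 3.5)/7 = 6/7.
Right endpoints: 61/14, 73/14, 85/14, 97/14, 109/14, 121/14, 9.5.
f(61/14) = 389/14, f(73/14) = 449/14, f(85/14) = 509/14, f(97/14) = 569/14, f(109/14) = 629/14, f(121/14) = 689/14, f(9.5) = 53.5.
Sum = Δu · [f(61/14) + f(73/14) + f(85/14) + ...].
Sum ≈ 243.8571.

243.8571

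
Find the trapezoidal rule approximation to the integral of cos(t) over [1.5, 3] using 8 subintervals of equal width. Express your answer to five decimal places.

Δt = (3 − 1.5)/8 = 0.1875.
f(1.5) ≈ 0.07074, f(1.6875) ≈ -0.11644, f(1.875) ≈ -0.29953, f(2.0625) ≈ -0.47213, f(2.25) ≈ -0.62817, f(2.4375) ≈ -0.76220, f(2.625) ≈ -0.86951, f(2.8125) ≈ -0.94634, f(3) ≈ -0.98999.
T_8 = (Δt/2)·[f(t_0) + 2f(t_1) + ... + 2f(t_{7}) + f(t_8)].
Sum ≈ -0.85386.

-0.85386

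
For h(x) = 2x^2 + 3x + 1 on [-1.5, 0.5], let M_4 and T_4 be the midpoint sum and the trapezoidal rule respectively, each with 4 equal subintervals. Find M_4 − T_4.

M_4 = 1.25.
T_4 = 1.5.
M_4 − T_4 = -0.25.

-0.25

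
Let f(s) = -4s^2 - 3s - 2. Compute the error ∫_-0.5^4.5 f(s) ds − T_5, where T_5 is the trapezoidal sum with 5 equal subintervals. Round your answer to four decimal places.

3.3333

Exact integral: ∫_-0.5^4.5 f(s) ds ≈ -161.666667.
T_5 = -165.
Error ≈ -161.666667 − (-165) ≈ 3.3333.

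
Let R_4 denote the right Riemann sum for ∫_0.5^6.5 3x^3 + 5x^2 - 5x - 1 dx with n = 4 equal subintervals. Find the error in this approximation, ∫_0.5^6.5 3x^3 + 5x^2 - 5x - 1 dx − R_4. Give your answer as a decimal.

-834.75

Exact integral: ∫_0.5^6.5 f(x) dx = 1685.25.
R_4 = 2520.
Error = 1685.25 − 2520 = -834.75.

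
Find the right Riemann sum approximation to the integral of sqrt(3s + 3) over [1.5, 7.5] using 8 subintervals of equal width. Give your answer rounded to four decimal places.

24.9059

Δs = (7.5 − 1.5)/8 = 0.75.
Right endpoints: 2.25, 3, 3.75, 4.5, 5.25, 6, 6.75, 7.5.
f(2.25) ≈ 3.1225, f(3) ≈ 3.4641, f(3.75) ≈ 3.7749, f(4.5) ≈ 4.0620, f(5.25) ≈ 4.3301, f(6) ≈ 4.5826, f(6.75) ≈ 4.8218, f(7.5) ≈ 5.0498.
Sum = Δs · [f(2.25) + f(3) + f(3.75) + ...].
Sum ≈ 24.9059.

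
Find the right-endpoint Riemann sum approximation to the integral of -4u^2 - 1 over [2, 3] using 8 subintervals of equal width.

-27.59375

Δu = (3 − 2)/8 = 0.125.
Right endpoints: 2.125, 2.25, 2.375, 2.5, 2.625, 2.75, 2.875, 3.
f(2.125) = -19.0625, f(2.25) = -21.25, f(2.375) = -23.5625, f(2.5) = -26, f(2.625) = -28.5625, f(2.75) = -31.25, f(2.875) = -34.0625, f(3) = -37.
Sum = Δu · [f(2.125) + f(2.25) + f(2.375) + ...].
Sum = -27.59375.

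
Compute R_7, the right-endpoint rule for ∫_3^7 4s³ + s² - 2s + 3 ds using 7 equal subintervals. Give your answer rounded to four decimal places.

Δs = (7 − 3)/7 = 4/7.
Right endpoints: 25/7, 29/7, 33/7, 37/7, 41/7, 45/7, 7.
f(25/7) = 65454/343, f(29/7) = 101630/343, f(33/7) = 149166/343, f(37/7) = 209598/343, f(41/7) = 284462/343, f(45/7) = 375294/343, f(7) = 1410.
Sum = Δs · [f(25/7) + f(29/7) + f(33/7) + ...].
Sum ≈ 2780.8980.

2780.8980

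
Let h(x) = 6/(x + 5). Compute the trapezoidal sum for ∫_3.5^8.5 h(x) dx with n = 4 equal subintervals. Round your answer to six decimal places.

Δx = (8.5 − 3.5)/4 = 1.25.
h(3.5) = 12/17, h(4.75) = 8/13, h(6) = 6/11, h(7.25) = 24/49, h(8.5) = 4/9.
T_4 = (Δx/2)·[h(x_0) + 2h(x_1) + 2h(x_2) + 2h(x_3) + h(x_4)].
Sum ≈ 2.782248.

2.782248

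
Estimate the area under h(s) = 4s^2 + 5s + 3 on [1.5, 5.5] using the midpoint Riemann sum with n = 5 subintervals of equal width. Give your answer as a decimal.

Δs = (5.5 − 1.5)/5 = 0.8.
Midpoints: 1.9, 2.7, 3.5, 4.3, 5.1.
h(1.9) = 26.94, h(2.7) = 45.66, h(3.5) = 69.5, h(4.3) = 98.46, h(5.1) = 132.54.
Sum = Δs · [h(1.9) + h(2.7) + h(3.5) + h(4.3) + h(5.1)].
Sum = 298.48.

298.48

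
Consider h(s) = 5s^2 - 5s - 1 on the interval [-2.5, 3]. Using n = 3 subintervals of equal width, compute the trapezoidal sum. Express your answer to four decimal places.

74.0718

Δs = (3 − (-2.5))/3 = 11/6.
h(-2.5) = 42.75, h(-2/3) = 41/9, h(7/6) = -1/36, h(3) = 29.
T_3 = (Δs/2)·[h(s_0) + 2h(s_1) + 2h(s_2) + h(s_3)].
Sum ≈ 74.0718.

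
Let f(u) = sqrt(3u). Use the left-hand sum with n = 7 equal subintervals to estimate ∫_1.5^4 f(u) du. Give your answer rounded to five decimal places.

Δu = (4 − 1.5)/7 = 5/14.
Left endpoints: 1.5, 13/7, 31/14, 18/7, 41/14, 23/7, 51/14.
f(1.5) ≈ 2.12132, f(13/7) ≈ 2.36039, f(31/14) ≈ 2.57737, f(18/7) ≈ 2.77746, f(41/14) ≈ 2.96407, f(23/7) ≈ 3.13961, f(51/14) ≈ 3.30584.
Sum = Δu · [f(1.5) + f(13/7) + f(31/14) + ...].
Sum ≈ 6.87359.

6.87359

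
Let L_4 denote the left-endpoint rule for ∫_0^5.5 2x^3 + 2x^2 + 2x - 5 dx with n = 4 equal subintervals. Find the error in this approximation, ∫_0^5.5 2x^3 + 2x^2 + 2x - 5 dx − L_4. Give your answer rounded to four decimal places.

245.8600

Exact integral: ∫_0^5.5 f(x) dx ≈ 571.197917.
L_4 ≈ 325.337891.
Error ≈ 571.197917 − 325.337891 ≈ 245.8600.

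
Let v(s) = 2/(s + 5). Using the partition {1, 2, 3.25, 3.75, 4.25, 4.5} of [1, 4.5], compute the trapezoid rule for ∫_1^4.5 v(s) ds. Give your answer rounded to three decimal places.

Subinterval widths: 1, 1.25, 0.5, 0.5, 0.25.
v(1) = 1/3, v(2) = 2/7, v(3.25) = 8/33, v(3.75) = 8/35, v(4.25) = 8/37, v(4.5) = 4/19.
On each subinterval the trapezoid contributes (Δs_i/2)·[v(s_{i-1}) + v(s_i)].
Sum ≈ 0.922.

0.922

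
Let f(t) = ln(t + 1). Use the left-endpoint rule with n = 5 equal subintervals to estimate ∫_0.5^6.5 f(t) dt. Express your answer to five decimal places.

Δt = (6.5 − 0.5)/5 = 1.2.
Left endpoints: 0.5, 1.7, 2.9, 4.1, 5.3.
f(0.5) ≈ 0.40547, f(1.7) ≈ 0.99325, f(2.9) ≈ 1.36098, f(4.1) ≈ 1.62924, f(5.3) ≈ 1.84055.
Sum = Δt · [f(0.5) + f(1.7) + f(2.9) + f(4.1) + f(5.3)].
Sum ≈ 7.47538.

7.47538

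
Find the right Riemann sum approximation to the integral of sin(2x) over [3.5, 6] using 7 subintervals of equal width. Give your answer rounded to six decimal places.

Δx = (6 − 3.5)/7 = 5/14.
Right endpoints: 27/7, 59/14, 32/7, 69/14, 37/7, 79/14, 6.
f(27/7) ≈ 0.990258, f(59/14) ≈ 0.839415, f(32/7) ≈ 0.278201, f(69/14) ≈ -0.419019, f(37/7) ≈ -0.911391, f(79/14) ≈ -0.958204, f(6) ≈ -0.536573.
Sum = Δx · [f(27/7) + f(59/14) + f(32/7) + ...].
Sum ≈ -0.256183.

-0.256183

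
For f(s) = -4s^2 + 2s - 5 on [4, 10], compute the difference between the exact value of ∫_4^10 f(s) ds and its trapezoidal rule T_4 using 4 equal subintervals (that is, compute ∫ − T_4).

Exact integral: ∫_4^10 f(s) ds = -1194.
T_4 = -1203.
Error = -1194 − (-1203) = 9.

9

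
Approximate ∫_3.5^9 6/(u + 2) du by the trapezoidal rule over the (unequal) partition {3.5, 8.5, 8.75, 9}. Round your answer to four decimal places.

Subinterval widths: 5, 0.25, 0.25.
f(3.5) = 12/11, f(8.5) = 4/7, f(8.75) = 24/43, f(9) = 6/11.
On each subinterval the trapezoid contributes (Δu_i/2)·[f(u_{i-1}) + f(u_i)].
Sum ≈ 4.4350.

4.4350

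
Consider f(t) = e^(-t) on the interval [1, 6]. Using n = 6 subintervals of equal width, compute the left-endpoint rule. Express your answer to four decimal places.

0.5386

Δt = (6 − 1)/6 = 5/6.
Left endpoints: 1, 11/6, 8/3, 3.5, 13/3, 31/6.
f(1) ≈ 0.3679, f(11/6) ≈ 0.1599, f(8/3) ≈ 0.0695, f(3.5) ≈ 0.0302, f(13/3) ≈ 0.0131, f(31/6) ≈ 0.0057.
Sum = Δt · [f(1) + f(11/6) + f(8/3) + ...].
Sum ≈ 0.5386.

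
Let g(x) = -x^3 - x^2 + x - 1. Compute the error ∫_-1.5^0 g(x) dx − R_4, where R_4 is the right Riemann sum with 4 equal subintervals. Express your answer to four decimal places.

-0.1143

Exact integral: ∫_-1.5^0 g(x) dx = -2.484375.
R_4 ≈ -2.370117.
Error ≈ -2.484375 − (-2.370117) ≈ -0.1143.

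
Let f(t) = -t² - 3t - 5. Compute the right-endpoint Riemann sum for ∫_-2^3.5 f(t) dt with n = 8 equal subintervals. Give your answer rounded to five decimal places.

-65.77441

Δt = (3.5 − (-2))/8 = 0.6875.
Right endpoints: -1.3125, -0.625, 0.0625, 0.75, 1.4375, 2.125, 2.8125, 3.5.
f(-1.3125) = -2.78515625, f(-0.625) = -3.515625, f(0.0625) = -5.19140625, f(0.75) = -7.8125, f(1.4375) = -11.37890625, f(2.125) = -15.890625, f(2.8125) = -21.34765625, f(3.5) = -27.75.
Sum = Δt · [f(-1.3125) + f(-0.625) + f(0.0625) + ...].
Sum ≈ -65.77441.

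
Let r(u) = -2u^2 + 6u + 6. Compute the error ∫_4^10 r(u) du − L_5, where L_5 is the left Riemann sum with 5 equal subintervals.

-76.32

Exact integral: ∫_4^10 r(u) du = -336.
L_5 = -259.68.
Error = -336 − (-259.68) = -76.32.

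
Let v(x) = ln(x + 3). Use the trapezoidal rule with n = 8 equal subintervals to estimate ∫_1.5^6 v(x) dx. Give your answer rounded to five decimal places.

8.50375

Δx = (6 − 1.5)/8 = 0.5625.
v(1.5) ≈ 1.50408, v(2.0625) ≈ 1.62186, v(2.625) ≈ 1.72722, v(3.1875) ≈ 1.82253, v(3.75) ≈ 1.90954, v(4.3125) ≈ 1.98959, v(4.875) ≈ 2.06369, v(5.4375) ≈ 2.13269, v(6) ≈ 2.19722.
T_8 = (Δx/2)·[v(x_0) + 2v(x_1) + ... + 2v(x_{7}) + v(x_8)].
Sum ≈ 8.50375.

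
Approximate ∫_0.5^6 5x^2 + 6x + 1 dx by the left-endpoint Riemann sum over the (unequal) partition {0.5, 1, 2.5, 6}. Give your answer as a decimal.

186

Subinterval widths: 0.5, 1.5, 3.5.
Left endpoints: 0.5, 1, 2.5.
f(0.5) = 5.25, f(1) = 12, f(2.5) = 47.25.
Sum = Σ Δx_i · f(x_i).
Sum = 186.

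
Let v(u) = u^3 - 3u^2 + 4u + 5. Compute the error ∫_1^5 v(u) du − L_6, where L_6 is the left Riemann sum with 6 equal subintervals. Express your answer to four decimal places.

20.8889

Exact integral: ∫_1^5 v(u) du = 100.
L_6 ≈ 79.111111.
Error ≈ 100 − 79.111111 ≈ 20.8889.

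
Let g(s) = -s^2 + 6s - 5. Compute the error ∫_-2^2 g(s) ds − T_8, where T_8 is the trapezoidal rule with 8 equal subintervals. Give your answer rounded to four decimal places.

Exact integral: ∫_-2^2 g(s) ds ≈ -25.333333.
T_8 = -25.5.
Error ≈ -25.333333 − (-25.5) ≈ 0.1667.

0.1667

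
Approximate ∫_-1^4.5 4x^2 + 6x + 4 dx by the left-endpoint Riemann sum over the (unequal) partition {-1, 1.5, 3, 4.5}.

125

Subinterval widths: 2.5, 1.5, 1.5.
Left endpoints: -1, 1.5, 3.
f(-1) = 2, f(1.5) = 22, f(3) = 58.
Sum = Σ Δx_i · f(x_i).
Sum = 125.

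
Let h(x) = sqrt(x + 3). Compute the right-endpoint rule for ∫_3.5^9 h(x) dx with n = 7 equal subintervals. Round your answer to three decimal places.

Δx = (9 − 3.5)/7 = 11/14.
Right endpoints: 30/7, 71/14, 41/7, 93/14, 52/7, 115/14, 9.
h(30/7) ≈ 2.699, h(71/14) ≈ 2.841, h(41/7) ≈ 2.976, h(93/14) ≈ 3.105, h(52/7) ≈ 3.229, h(115/14) ≈ 3.349, h(9) ≈ 3.464.
Sum = Δx · [h(30/7) + h(71/14) + h(41/7) + ...].
Sum ≈ 17.022.

17.022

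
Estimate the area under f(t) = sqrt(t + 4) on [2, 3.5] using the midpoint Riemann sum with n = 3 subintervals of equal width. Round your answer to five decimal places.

Δt = (3.5 − 2)/3 = 0.5.
Midpoints: 2.25, 2.75, 3.25.
f(2.25) ≈ 2.50000, f(2.75) ≈ 2.59808, f(3.25) ≈ 2.69258.
Sum = Δt · [f(2.25) + f(2.75) + f(3.25)].
Sum ≈ 3.89533.

3.89533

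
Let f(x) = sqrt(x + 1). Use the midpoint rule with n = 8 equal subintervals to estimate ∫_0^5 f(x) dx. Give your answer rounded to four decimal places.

Δx = (5 − 0)/8 = 0.625.
Midpoints: 0.3125, 0.9375, 1.5625, 2.1875, 2.8125, 3.4375, 4.0625, 4.6875.
f(0.3125) ≈ 1.1456, f(0.9375) ≈ 1.3919, f(1.5625) ≈ 1.6008, f(2.1875) ≈ 1.7854, f(2.8125) ≈ 1.9526, f(3.4375) ≈ 2.1065, f(4.0625) ≈ 2.2500, f(4.6875) ≈ 2.3848.
Sum = Δx · [f(0.3125) + f(0.9375) + f(1.5625) + ...].
Sum ≈ 9.1360.

9.1360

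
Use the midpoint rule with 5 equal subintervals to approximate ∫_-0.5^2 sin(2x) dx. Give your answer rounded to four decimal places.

0.6226

Δx = (2 − (-0.5))/5 = 0.5.
Midpoints: -0.25, 0.25, 0.75, 1.25, 1.75.
f(-0.25) ≈ -0.4794, f(0.25) ≈ 0.4794, f(0.75) ≈ 0.9975, f(1.25) ≈ 0.5985, f(1.75) ≈ -0.3508.
Sum = Δx · [f(-0.25) + f(0.25) + f(0.75) + f(1.25) + f(1.75)].
Sum ≈ 0.6226.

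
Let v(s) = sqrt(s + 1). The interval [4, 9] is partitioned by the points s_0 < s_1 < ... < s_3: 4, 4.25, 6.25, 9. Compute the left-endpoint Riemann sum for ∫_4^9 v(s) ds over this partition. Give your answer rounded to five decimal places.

Subinterval widths: 0.25, 2, 2.75.
Left endpoints: 4, 4.25, 6.25.
v(4) ≈ 2.23607, v(4.25) ≈ 2.29129, v(6.25) ≈ 2.69258.
Sum = Σ Δs_i · v(s_i).
Sum ≈ 12.54619.

12.54619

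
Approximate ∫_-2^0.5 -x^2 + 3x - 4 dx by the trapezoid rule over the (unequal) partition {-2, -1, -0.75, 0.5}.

-18.828125

Subinterval widths: 1, 0.25, 1.25.
f(-2) = -14, f(-1) = -8, f(-0.75) = -6.8125, f(0.5) = -2.75.
On each subinterval the trapezoid contributes (Δx_i/2)·[f(x_{i-1}) + f(x_i)].
Sum = -18.828125.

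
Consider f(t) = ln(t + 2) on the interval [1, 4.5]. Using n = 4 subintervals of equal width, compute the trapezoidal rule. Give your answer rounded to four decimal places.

5.3595

Δt = (4.5 − 1)/4 = 0.875.
f(1) ≈ 1.0986, f(1.875) ≈ 1.3545, f(2.75) ≈ 1.5581, f(3.625) ≈ 1.7272, f(4.5) ≈ 1.8718.
T_4 = (Δt/2)·[f(t_0) + 2f(t_1) + 2f(t_2) + 2f(t_3) + f(t_4)].
Sum ≈ 5.3595.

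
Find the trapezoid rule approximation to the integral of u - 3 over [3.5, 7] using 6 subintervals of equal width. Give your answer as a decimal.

Δu = (7 − 3.5)/6 = 7/12.
f(3.5) = 0.5, f(49/12) = 13/12, f(14/3) = 5/3, f(5.25) = 2.25, f(35/6) = 17/6, f(77/12) = 41/12, f(7) = 4.
T_6 = (Δu/2)·[f(u_0) + 2f(u_1) + ... + 2f(u_{5}) + f(u_6)].
Sum = 7.875.

7.875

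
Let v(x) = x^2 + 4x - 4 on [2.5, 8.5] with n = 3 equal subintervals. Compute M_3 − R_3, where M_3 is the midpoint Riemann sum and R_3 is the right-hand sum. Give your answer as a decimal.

-96

M_3 = 305.5.
R_3 = 401.5.
M_3 − R_3 = -96.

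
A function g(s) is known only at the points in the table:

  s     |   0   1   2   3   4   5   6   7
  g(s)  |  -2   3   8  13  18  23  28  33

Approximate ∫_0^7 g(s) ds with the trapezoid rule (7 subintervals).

Δs = 1.
T_7 = (1/2)·[(-2) + 2·3 + 2·8 + 2·13 + 2·18 + 2·23 + 2·28 + 33] = 108.5.

108.5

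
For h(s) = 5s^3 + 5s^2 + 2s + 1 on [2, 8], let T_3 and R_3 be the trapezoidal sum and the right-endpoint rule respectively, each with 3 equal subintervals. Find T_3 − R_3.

-2832

T_3 = 6326.
R_3 = 9158.
T_3 − R_3 = -2832.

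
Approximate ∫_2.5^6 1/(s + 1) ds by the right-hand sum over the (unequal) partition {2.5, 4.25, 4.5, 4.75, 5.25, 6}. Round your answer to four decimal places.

Subinterval widths: 1.75, 0.25, 0.25, 0.5, 0.75.
Right endpoints: 4.25, 4.5, 4.75, 5.25, 6.
f(4.25) = 4/21, f(4.5) = 2/11, f(4.75) = 4/23, f(5.25) = 0.16, f(6) = 1/7.
Sum = Σ Δs_i · f(s_i).
Sum ≈ 0.6094.

0.6094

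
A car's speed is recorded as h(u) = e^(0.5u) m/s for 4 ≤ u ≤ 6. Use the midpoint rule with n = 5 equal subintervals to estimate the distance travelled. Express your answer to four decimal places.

25.3507

Δu = (6 − 4)/5 = 0.4.
Midpoints: 4.2, 4.6, 5, 5.4, 5.8.
h(4.2) ≈ 8.1662, h(4.6) ≈ 9.9742, h(5) ≈ 12.1825, h(5.4) ≈ 14.8797, h(5.8) ≈ 18.1741.
Sum = Δu · [h(4.2) + h(4.6) + h(5) + h(5.4) + h(5.8)].
Sum ≈ 25.3507.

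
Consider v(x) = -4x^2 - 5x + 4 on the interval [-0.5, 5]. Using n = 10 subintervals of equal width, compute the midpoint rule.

Δx = (5 − (-0.5))/10 = 0.55.
Midpoints: -0.225, 0.325, 0.875, 1.425, 1.975, 2.525, 3.075, 3.625, 4.175, 4.725.
v(-0.225) = 4.9225, v(0.325) = 1.9525, v(0.875) = -3.4375, v(1.425) = -11.2475, v(1.975) = -21.4775, v(2.525) = -34.1275, v(3.075) = -49.1975, v(3.625) = -66.6875, v(4.175) = -86.5975, v(4.725) = -108.9275.
Sum = Δx · [v(-0.225) + v(0.325) + v(0.875) + ...].
Sum = -206.15375.

-206.15375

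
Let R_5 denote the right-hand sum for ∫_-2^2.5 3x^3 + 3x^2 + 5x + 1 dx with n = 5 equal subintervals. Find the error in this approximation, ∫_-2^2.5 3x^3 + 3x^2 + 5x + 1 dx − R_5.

-48.245625

Exact integral: ∫_-2^2.5 f(x) dx = 51.046875.
R_5 = 99.2925.
Error = 51.046875 − 99.2925 = -48.245625.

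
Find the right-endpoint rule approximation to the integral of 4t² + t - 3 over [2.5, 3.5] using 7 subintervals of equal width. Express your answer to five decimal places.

Δt = (3.5 − 2.5)/7 = 1/7.
Right endpoints: 37/14, 39/14, 41/14, 43/14, 45/14, 47/14, 3.5.
f(37/14) = 2703/98, f(39/14) = 3021/98, f(41/14) = 3355/98, f(43/14) = 3705/98, f(45/14) = 4071/98, f(47/14) = 4453/98, f(3.5) = 49.5.
Sum = Δt · [f(37/14) + f(39/14) + f(41/14) + ...].
Sum ≈ 38.13265.

38.13265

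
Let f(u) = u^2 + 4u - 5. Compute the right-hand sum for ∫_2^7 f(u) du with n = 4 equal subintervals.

218.59375

Δu = (7 − 2)/4 = 1.25.
Right endpoints: 3.25, 4.5, 5.75, 7.
f(3.25) = 18.5625, f(4.5) = 33.25, f(5.75) = 51.0625, f(7) = 72.
Sum = Δu · [f(3.25) + f(4.5) + f(5.75) + f(7)].
Sum = 218.59375.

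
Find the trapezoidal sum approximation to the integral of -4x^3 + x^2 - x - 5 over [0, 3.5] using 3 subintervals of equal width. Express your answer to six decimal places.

Δx = (3.5 − 0)/3 = 7/6.
f(0) = -5, f(7/6) = -1205/108, f(7/3) = -1423/27, f(3.5) = -167.75.
T_3 = (Δx/2)·[f(x_0) + 2f(x_1) + 2f(x_2) + f(x_3)].
Sum ≈ -175.275463.

-175.275463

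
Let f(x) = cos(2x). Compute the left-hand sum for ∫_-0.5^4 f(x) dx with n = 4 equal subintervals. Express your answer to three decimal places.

0.878

Δx = (4 − (-0.5))/4 = 1.125.
Left endpoints: -0.5, 0.625, 1.75, 2.875.
f(-0.5) ≈ 0.540, f(0.625) ≈ 0.315, f(1.75) ≈ -0.936, f(2.875) ≈ 0.861.
Sum = Δx · [f(-0.5) + f(0.625) + f(1.75) + f(2.875)].
Sum ≈ 0.878.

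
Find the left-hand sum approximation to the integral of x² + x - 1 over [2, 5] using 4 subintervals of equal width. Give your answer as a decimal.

Δx = (5 − 2)/4 = 0.75.
Left endpoints: 2, 2.75, 3.5, 4.25.
f(2) = 5, f(2.75) = 9.3125, f(3.5) = 14.75, f(4.25) = 21.3125.
Sum = Δx · [f(2) + f(2.75) + f(3.5) + f(4.25)].
Sum = 37.78125.

37.78125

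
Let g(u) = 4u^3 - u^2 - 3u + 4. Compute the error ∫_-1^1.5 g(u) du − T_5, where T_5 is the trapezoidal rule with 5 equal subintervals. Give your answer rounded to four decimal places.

-0.2083

Exact integral: ∫_-1^1.5 g(u) du ≈ 10.729167.
T_5 = 10.9375.
Error ≈ 10.729167 − 10.9375 ≈ -0.2083.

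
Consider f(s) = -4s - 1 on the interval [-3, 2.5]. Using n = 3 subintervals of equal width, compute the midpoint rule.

0

Δs = (2.5 − (-3))/3 = 11/6.
Midpoints: -25/12, -0.25, 19/12.
f(-25/12) = 22/3, f(-0.25) = 0, f(19/12) = -22/3.
Sum = Δs · [f(-25/12) + f(-0.25) + f(19/12)].
Sum = 0.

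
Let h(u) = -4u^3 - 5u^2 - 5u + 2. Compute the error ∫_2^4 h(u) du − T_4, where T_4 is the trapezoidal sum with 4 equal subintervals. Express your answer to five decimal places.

3.41667

Exact integral: ∫_2^4 h(u) du ≈ -359.3333333.
T_4 = -362.75.
Error ≈ -359.3333333 − (-362.75) ≈ 3.41667.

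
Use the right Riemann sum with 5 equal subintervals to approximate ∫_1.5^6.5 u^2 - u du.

88.75

Δu = (6.5 − 1.5)/5 = 1.
Right endpoints: 2.5, 3.5, 4.5, 5.5, 6.5.
f(2.5) = 3.75, f(3.5) = 8.75, f(4.5) = 15.75, f(5.5) = 24.75, f(6.5) = 35.75.
Sum = Δu · [f(2.5) + f(3.5) + f(4.5) + f(5.5) + f(6.5)].
Sum = 88.75.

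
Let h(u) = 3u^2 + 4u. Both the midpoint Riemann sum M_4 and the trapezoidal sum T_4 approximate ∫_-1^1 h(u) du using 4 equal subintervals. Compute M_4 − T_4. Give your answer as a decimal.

-0.375

M_4 = 1.875.
T_4 = 2.25.
M_4 − T_4 = -0.375.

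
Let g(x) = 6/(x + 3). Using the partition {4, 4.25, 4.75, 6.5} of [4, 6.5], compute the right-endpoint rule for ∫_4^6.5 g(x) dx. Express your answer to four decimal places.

Subinterval widths: 0.25, 0.5, 1.75.
Right endpoints: 4.25, 4.75, 6.5.
g(4.25) = 24/29, g(4.75) = 24/31, g(6.5) = 12/19.
Sum = Σ Δx_i · g(x_i).
Sum ≈ 1.6993.

1.6993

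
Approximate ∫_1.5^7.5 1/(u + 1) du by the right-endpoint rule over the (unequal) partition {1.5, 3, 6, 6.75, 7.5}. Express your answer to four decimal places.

0.9886

Subinterval widths: 1.5, 3, 0.75, 0.75.
Right endpoints: 3, 6, 6.75, 7.5.
f(3) = 0.25, f(6) = 1/7, f(6.75) = 4/31, f(7.5) = 2/17.
Sum = Σ Δu_i · f(u_i).
Sum ≈ 0.9886.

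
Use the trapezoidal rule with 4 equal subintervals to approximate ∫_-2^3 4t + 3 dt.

Δt = (3 − (-2))/4 = 1.25.
f(-2) = -5, f(-0.75) = 0, f(0.5) = 5, f(1.75) = 10, f(3) = 15.
T_4 = (Δt/2)·[f(t_0) + 2f(t_1) + 2f(t_2) + 2f(t_3) + f(t_4)].
Sum = 25.

25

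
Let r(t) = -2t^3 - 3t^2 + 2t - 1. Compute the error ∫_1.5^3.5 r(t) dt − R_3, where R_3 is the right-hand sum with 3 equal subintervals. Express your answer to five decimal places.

37.66667

Exact integral: ∫_1.5^3.5 r(t) dt = -104.
R_3 ≈ -141.6666667.
Error ≈ -104 − (-141.6666667) ≈ 37.66667.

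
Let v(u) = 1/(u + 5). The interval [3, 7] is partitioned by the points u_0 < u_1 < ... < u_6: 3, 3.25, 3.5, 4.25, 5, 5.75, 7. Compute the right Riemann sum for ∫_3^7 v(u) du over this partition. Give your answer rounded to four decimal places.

0.3897

Subinterval widths: 0.25, 0.25, 0.75, 0.75, 0.75, 1.25.
Right endpoints: 3.25, 3.5, 4.25, 5, 5.75, 7.
v(3.25) = 4/33, v(3.5) = 2/17, v(4.25) = 4/37, v(5) = 0.1, v(5.75) = 4/43, v(7) = 1/12.
Sum = Σ Δu_i · v(u_i).
Sum ≈ 0.3897.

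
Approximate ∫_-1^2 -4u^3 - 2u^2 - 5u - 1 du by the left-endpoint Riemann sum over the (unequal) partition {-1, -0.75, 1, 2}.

-4.703125

Subinterval widths: 0.25, 1.75, 1.
Left endpoints: -1, -0.75, 1.
f(-1) = 6, f(-0.75) = 3.3125, f(1) = -12.
Sum = Σ Δu_i · f(u_i).
Sum = -4.703125.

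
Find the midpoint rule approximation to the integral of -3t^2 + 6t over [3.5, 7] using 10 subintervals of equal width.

Δt = (7 − 3.5)/10 = 0.35.
Midpoints: 3.675, 4.025, 4.375, 4.725, 5.075, 5.425, 5.775, 6.125, 6.475, 6.825.
f(3.675) = -18.466875, f(4.025) = -24.451875, f(4.375) = -31.171875, f(4.725) = -38.626875, f(5.075) = -46.816875, f(5.425) = -55.741875, f(5.775) = -65.401875, f(6.125) = -75.796875, f(6.475) = -86.926875, f(6.825) = -98.791875.
Sum = Δt · [f(3.675) + f(4.025) + f(4.375) + ...].
Sum = -189.7678125.

-189.7678125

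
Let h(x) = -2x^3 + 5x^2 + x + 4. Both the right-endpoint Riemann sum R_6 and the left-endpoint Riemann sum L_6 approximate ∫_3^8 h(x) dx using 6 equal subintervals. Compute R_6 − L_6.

R_6 ≈ -1455.370370.
L_6 ≈ -880.370370.
R_6 − L_6 = -575.

-575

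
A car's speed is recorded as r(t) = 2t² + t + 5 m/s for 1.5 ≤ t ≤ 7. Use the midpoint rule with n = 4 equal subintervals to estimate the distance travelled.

275.55859375

Δt = (7 − 1.5)/4 = 1.375.
Midpoints: 2.1875, 3.5625, 4.9375, 6.3125.
r(2.1875) = 16.7578125, r(3.5625) = 33.9453125, r(4.9375) = 58.6953125, r(6.3125) = 91.0078125.
Sum = Δt · [r(2.1875) + r(3.5625) + r(4.9375) + r(6.3125)].
Sum = 275.55859375.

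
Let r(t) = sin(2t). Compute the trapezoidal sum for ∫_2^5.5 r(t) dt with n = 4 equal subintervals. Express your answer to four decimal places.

Δt = (5.5 − 2)/4 = 0.875.
r(2) ≈ -0.7568, r(2.875) ≈ -0.5083, r(3.75) ≈ 0.9380, r(4.625) ≈ 0.1739, r(5.5) ≈ -1.0000.
T_4 = (Δt/2)·[r(t_0) + 2r(t_1) + 2r(t_2) + 2r(t_3) + r(t_4)].
Sum ≈ -0.2404.

-0.2404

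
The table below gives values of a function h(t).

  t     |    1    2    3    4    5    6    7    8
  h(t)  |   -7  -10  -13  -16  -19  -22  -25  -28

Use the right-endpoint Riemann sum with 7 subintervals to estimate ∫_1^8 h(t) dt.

Δt = 1.
Sum = 1·[(-10) + (-13) + (-16) + (-19) + (-22) + (-25) + (-28)] = -133.

-133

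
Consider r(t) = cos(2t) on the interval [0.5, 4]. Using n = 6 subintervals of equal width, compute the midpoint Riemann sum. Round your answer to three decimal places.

0.078

Δt = (4 − 0.5)/6 = 7/12.
Midpoints: 19/24, 1.375, 47/24, 61/24, 3.125, 89/24.
r(19/24) ≈ -0.013, r(1.375) ≈ -0.924, r(47/24) ≈ -0.714, r(61/24) ≈ 0.362, r(3.125) ≈ 0.999, r(89/24) ≈ 0.424.
Sum = Δt · [r(19/24) + r(1.375) + r(47/24) + ...].
Sum ≈ 0.078.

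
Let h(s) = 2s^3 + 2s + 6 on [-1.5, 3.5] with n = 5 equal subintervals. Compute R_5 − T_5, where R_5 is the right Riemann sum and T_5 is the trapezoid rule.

R_5 = 168.75.
T_5 = 117.5.
R_5 − T_5 = 51.25.

51.25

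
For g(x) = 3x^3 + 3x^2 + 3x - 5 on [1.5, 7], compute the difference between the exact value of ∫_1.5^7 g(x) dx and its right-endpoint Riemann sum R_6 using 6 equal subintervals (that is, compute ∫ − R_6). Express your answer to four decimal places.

Exact integral: ∫_1.5^7 g(x) dx = 2179.203125.
R_6 ≈ 2749.804253.
Error ≈ 2179.203125 − 2749.804253 ≈ -570.6011.

-570.6011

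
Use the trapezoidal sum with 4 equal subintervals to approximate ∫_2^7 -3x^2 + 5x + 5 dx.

-201.40625

Δx = (7 − 2)/4 = 1.25.
f(2) = 3, f(3.25) = -10.4375, f(4.5) = -33.25, f(5.75) = -65.4375, f(7) = -107.
T_4 = (Δx/2)·[f(x_0) + 2f(x_1) + 2f(x_2) + 2f(x_3) + f(x_4)].
Sum = -201.40625.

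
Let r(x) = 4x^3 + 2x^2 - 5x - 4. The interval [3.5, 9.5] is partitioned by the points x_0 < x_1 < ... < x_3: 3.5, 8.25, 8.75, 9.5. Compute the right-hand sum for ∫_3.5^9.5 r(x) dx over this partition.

Subinterval widths: 4.75, 0.5, 0.75.
Right endpoints: 8.25, 8.75, 9.5.
r(8.25) = 2336.9375, r(8.75) = 2785.0625, r(9.5) = 3558.5.
Sum = Σ Δx_i · r(x_i).
Sum = 15161.859375.

15161.859375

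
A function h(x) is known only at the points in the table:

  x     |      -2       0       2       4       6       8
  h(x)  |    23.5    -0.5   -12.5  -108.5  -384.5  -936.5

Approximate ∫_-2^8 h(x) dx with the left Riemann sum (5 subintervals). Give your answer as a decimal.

-965

Δx = 2.
Sum = 2·[23.5 + (-0.5) + (-12.5) + (-108.5) + (-384.5)] = -965.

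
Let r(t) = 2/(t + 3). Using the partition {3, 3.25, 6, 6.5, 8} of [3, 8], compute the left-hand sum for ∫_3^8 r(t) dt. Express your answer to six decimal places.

Subinterval widths: 0.25, 2.75, 0.5, 1.5.
Left endpoints: 3, 3.25, 6, 6.5.
r(3) = 1/3, r(3.25) = 0.32, r(6) = 2/9, r(6.5) = 4/19.
Sum = Σ Δt_i · r(t_i).
Sum ≈ 1.390234.

1.390234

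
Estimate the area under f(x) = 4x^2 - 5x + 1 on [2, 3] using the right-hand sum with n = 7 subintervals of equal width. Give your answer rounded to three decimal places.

14.918

Δx = (3 − 2)/7 = 1/7.
Right endpoints: 15/7, 16/7, 17/7, 18/7, 19/7, 20/7, 3.
f(15/7) = 424/49, f(16/7) = 513/49, f(17/7) = 610/49, f(18/7) = 715/49, f(19/7) = 828/49, f(20/7) = 949/49, f(3) = 22.
Sum = Δx · [f(15/7) + f(16/7) + f(17/7) + ...].
Sum ≈ 14.918.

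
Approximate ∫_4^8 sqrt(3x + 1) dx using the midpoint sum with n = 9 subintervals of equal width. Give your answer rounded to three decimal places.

Δx = (8 − 4)/9 = 4/9.
Midpoints: 38/9, 14/3, 46/9, 50/9, 6, 58/9, 62/9, 22/3, 70/9.
f(38/9) ≈ 3.697, f(14/3) ≈ 3.873, f(46/9) ≈ 4.041, f(50/9) ≈ 4.203, f(6) ≈ 4.359, f(58/9) ≈ 4.509, f(62/9) ≈ 4.655, f(22/3) ≈ 4.796, f(70/9) ≈ 4.933.
Sum = Δx · [f(38/9) + f(14/3) + f(46/9) + ...].
Sum ≈ 17.363.

17.363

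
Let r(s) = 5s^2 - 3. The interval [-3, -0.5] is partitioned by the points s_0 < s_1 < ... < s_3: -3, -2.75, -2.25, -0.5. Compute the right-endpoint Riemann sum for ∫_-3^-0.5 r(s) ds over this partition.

16.796875

Subinterval widths: 0.25, 0.5, 1.75.
Right endpoints: -2.75, -2.25, -0.5.
r(-2.75) = 34.8125, r(-2.25) = 22.3125, r(-0.5) = -1.75.
Sum = Σ Δs_i · r(s_i).
Sum = 16.796875.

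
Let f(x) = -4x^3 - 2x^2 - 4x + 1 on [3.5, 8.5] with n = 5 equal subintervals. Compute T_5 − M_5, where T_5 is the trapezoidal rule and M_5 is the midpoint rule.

T_5 = -5627.5.
M_5 = -5535.
T_5 − M_5 = -92.5.

-92.5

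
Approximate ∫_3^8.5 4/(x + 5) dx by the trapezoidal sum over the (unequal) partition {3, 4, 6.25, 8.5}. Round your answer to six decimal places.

Subinterval widths: 1, 2.25, 2.25.
f(3) = 0.5, f(4) = 4/9, f(6.25) = 16/45, f(8.5) = 8/27.
On each subinterval the trapezoid contributes (Δx_i/2)·[f(x_{i-1}) + f(x_i)].
Sum ≈ 2.105556.

2.105556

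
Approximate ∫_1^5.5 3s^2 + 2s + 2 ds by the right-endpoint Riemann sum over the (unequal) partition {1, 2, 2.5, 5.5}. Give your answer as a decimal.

342.125

Subinterval widths: 1, 0.5, 3.
Right endpoints: 2, 2.5, 5.5.
f(2) = 18, f(2.5) = 25.75, f(5.5) = 103.75.
Sum = Σ Δs_i · f(s_i).
Sum = 342.125.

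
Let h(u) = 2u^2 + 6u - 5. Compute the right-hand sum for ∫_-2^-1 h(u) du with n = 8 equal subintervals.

-9.328125

Δu = (-1 − (-2))/8 = 0.125.
Right endpoints: -1.875, -1.75, -1.625, -1.5, -1.375, -1.25, -1.125, -1.
h(-1.875) = -9.21875, h(-1.75) = -9.375, h(-1.625) = -9.46875, h(-1.5) = -9.5, h(-1.375) = -9.46875, h(-1.25) = -9.375, h(-1.125) = -9.21875, h(-1) = -9.
Sum = Δu · [h(-1.875) + h(-1.75) + h(-1.625) + ...].
Sum = -9.328125.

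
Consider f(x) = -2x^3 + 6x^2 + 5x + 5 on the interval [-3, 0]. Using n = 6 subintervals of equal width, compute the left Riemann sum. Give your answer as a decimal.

112.125

Δx = (0 − (-3))/6 = 0.5.
Left endpoints: -3, -2.5, -2, -1.5, -1, -0.5.
f(-3) = 98, f(-2.5) = 61.25, f(-2) = 35, f(-1.5) = 17.75, f(-1) = 8, f(-0.5) = 4.25.
Sum = Δx · [f(-3) + f(-2.5) + f(-2) + ...].
Sum = 112.125.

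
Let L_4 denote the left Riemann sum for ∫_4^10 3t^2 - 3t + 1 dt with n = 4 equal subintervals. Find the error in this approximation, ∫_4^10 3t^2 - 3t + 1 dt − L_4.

Exact integral: ∫_4^10 f(t) dt = 816.
L_4 = 647.25.
Error = 816 − 647.25 = 168.75.

168.75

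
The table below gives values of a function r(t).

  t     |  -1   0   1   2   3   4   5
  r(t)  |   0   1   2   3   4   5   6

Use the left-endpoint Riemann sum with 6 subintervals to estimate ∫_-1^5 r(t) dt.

Δt = 1.
Sum = 1·[0 + 1 + 2 + 3 + 4 + 5] = 15.

15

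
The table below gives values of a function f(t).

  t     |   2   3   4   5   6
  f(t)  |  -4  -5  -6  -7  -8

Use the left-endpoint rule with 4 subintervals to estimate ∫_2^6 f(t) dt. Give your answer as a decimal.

-22

Δt = 1.
Sum = 1·[(-4) + (-5) + (-6) + (-7)] = -22.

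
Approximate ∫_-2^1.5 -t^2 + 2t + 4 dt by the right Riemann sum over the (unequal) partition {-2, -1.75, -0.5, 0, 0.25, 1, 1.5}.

12.03125

Subinterval widths: 0.25, 1.25, 0.5, 0.25, 0.75, 0.5.
Right endpoints: -1.75, -0.5, 0, 0.25, 1, 1.5.
f(-1.75) = -2.5625, f(-0.5) = 2.75, f(0) = 4, f(0.25) = 4.4375, f(1) = 5, f(1.5) = 4.75.
Sum = Σ Δt_i · f(t_i).
Sum = 12.03125.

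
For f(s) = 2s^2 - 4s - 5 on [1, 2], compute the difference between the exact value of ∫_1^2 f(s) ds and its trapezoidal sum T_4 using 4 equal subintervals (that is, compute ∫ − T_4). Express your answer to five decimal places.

-0.02083

Exact integral: ∫_1^2 f(s) ds ≈ -6.3333333.
T_4 = -6.3125.
Error ≈ -6.3333333 − (-6.3125) ≈ -0.02083.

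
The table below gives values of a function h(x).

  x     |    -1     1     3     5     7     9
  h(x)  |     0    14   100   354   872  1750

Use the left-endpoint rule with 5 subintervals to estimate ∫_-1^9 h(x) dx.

Δx = 2.
Sum = 2·[0 + 14 + 100 + 354 + 872] = 2680.

2680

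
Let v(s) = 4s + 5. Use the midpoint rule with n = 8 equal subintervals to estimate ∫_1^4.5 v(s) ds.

Δs = (4.5 − 1)/8 = 0.4375.
Midpoints: 1.21875, 1.65625, 2.09375, 2.53125, 2.96875, 3.40625, 3.84375, 4.28125.
v(1.21875) = 9.875, v(1.65625) = 11.625, v(2.09375) = 13.375, v(2.53125) = 15.125, v(2.96875) = 16.875, v(3.40625) = 18.625, v(3.84375) = 20.375, v(4.28125) = 22.125.
Sum = Δs · [v(1.21875) + v(1.65625) + v(2.09375) + ...].
Sum = 56.

56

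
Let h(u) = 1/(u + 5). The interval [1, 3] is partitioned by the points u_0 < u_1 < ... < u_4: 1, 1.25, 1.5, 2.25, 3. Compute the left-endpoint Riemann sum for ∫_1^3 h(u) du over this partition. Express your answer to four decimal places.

0.3005

Subinterval widths: 0.25, 0.25, 0.75, 0.75.
Left endpoints: 1, 1.25, 1.5, 2.25.
h(1) = 1/6, h(1.25) = 0.16, h(1.5) = 2/13, h(2.25) = 4/29.
Sum = Σ Δu_i · h(u_i).
Sum ≈ 0.3005.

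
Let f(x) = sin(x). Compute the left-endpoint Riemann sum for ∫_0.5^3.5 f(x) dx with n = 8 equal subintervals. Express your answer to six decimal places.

Δx = (3.5 − 0.5)/8 = 0.375.
Left endpoints: 0.5, 0.875, 1.25, 1.625, 2, 2.375, 2.75, 3.125.
f(0.5) ≈ 0.479426, f(0.875) ≈ 0.767544, f(1.25) ≈ 0.948985, f(1.625) ≈ 0.998531, f(2) ≈ 0.909297, f(2.375) ≈ 0.693685, f(2.75) ≈ 0.381661, f(3.125) ≈ 0.016592.
Sum = Δx · [f(0.5) + f(0.875) + f(1.25) + ...].
Sum ≈ 1.948395.

1.948395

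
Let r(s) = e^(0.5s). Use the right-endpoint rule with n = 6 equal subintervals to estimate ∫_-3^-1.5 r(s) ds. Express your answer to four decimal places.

0.5303

Δs = (-1.5 − (-3))/6 = 0.25.
Right endpoints: -2.75, -2.5, -2.25, -2, -1.75, -1.5.
r(-2.75) ≈ 0.2528, r(-2.5) ≈ 0.2865, r(-2.25) ≈ 0.3247, r(-2) ≈ 0.3679, r(-1.75) ≈ 0.4169, r(-1.5) ≈ 0.4724.
Sum = Δs · [r(-2.75) + r(-2.5) + r(-2.25) + ...].
Sum ≈ 0.5303.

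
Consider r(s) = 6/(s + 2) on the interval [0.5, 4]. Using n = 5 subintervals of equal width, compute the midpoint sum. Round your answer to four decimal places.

Δs = (4 − 0.5)/5 = 0.7.
Midpoints: 0.85, 1.55, 2.25, 2.95, 3.65.
r(0.85) = 40/19, r(1.55) = 120/71, r(2.25) = 24/17, r(2.95) = 40/33, r(3.65) = 120/113.
Sum = Δs · [r(0.85) + r(1.55) + r(2.25) + r(2.95) + r(3.65)].
Sum ≈ 5.2369.

5.2369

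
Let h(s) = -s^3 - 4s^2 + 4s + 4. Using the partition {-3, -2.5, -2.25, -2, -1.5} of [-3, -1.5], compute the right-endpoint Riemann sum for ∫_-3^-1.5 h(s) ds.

Subinterval widths: 0.5, 0.25, 0.25, 0.5.
Right endpoints: -2.5, -2.25, -2, -1.5.
h(-2.5) = -15.375, h(-2.25) = -13.859375, h(-2) = -12, h(-1.5) = -7.625.
Sum = Σ Δs_i · h(s_i).
Sum = -17.96484375.

-17.96484375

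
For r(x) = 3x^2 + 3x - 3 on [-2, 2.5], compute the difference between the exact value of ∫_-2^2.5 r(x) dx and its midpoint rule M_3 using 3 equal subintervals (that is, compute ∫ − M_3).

2.53125

Exact integral: ∫_-2^2.5 r(x) dx = 13.5.
M_3 = 10.96875.
Error = 13.5 − 10.96875 = 2.53125.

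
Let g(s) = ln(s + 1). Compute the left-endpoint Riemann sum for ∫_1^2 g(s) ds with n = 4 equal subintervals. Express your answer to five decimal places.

Δs = (2 − 1)/4 = 0.25.
Left endpoints: 1, 1.25, 1.5, 1.75.
g(1) ≈ 0.69315, g(1.25) ≈ 0.81093, g(1.5) ≈ 0.91629, g(1.75) ≈ 1.01160.
Sum = Δs · [g(1) + g(1.25) + g(1.5) + g(1.75)].
Sum ≈ 0.85799.

0.85799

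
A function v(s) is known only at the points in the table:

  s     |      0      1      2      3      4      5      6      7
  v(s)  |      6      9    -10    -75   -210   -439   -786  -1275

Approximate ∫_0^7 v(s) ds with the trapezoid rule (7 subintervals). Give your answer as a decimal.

Δs = 1.
T_7 = (1/2)·[6 + 2·9 + 2·(-10) + 2·(-75) + 2·(-210) + 2·(-439) + 2·(-786) + (-1275)] = -2145.5.

-2145.5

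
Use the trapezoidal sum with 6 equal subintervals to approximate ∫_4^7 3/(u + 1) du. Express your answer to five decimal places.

1.41153

Δu = (7 − 4)/6 = 0.5.
f(4) = 0.6, f(4.5) = 6/11, f(5) = 0.5, f(5.5) = 6/13, f(6) = 3/7, f(6.5) = 0.4, f(7) = 0.375.
T_6 = (Δu/2)·[f(u_0) + 2f(u_1) + ... + 2f(u_{5}) + f(u_6)].
Sum ≈ 1.41153.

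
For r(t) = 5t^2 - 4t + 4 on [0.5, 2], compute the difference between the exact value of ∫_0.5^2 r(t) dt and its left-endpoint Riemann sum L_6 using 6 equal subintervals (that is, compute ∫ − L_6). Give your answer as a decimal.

Exact integral: ∫_0.5^2 r(t) dt = 11.625.
L_6 = 10.109375.
Error = 11.625 − 10.109375 = 1.515625.

1.515625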